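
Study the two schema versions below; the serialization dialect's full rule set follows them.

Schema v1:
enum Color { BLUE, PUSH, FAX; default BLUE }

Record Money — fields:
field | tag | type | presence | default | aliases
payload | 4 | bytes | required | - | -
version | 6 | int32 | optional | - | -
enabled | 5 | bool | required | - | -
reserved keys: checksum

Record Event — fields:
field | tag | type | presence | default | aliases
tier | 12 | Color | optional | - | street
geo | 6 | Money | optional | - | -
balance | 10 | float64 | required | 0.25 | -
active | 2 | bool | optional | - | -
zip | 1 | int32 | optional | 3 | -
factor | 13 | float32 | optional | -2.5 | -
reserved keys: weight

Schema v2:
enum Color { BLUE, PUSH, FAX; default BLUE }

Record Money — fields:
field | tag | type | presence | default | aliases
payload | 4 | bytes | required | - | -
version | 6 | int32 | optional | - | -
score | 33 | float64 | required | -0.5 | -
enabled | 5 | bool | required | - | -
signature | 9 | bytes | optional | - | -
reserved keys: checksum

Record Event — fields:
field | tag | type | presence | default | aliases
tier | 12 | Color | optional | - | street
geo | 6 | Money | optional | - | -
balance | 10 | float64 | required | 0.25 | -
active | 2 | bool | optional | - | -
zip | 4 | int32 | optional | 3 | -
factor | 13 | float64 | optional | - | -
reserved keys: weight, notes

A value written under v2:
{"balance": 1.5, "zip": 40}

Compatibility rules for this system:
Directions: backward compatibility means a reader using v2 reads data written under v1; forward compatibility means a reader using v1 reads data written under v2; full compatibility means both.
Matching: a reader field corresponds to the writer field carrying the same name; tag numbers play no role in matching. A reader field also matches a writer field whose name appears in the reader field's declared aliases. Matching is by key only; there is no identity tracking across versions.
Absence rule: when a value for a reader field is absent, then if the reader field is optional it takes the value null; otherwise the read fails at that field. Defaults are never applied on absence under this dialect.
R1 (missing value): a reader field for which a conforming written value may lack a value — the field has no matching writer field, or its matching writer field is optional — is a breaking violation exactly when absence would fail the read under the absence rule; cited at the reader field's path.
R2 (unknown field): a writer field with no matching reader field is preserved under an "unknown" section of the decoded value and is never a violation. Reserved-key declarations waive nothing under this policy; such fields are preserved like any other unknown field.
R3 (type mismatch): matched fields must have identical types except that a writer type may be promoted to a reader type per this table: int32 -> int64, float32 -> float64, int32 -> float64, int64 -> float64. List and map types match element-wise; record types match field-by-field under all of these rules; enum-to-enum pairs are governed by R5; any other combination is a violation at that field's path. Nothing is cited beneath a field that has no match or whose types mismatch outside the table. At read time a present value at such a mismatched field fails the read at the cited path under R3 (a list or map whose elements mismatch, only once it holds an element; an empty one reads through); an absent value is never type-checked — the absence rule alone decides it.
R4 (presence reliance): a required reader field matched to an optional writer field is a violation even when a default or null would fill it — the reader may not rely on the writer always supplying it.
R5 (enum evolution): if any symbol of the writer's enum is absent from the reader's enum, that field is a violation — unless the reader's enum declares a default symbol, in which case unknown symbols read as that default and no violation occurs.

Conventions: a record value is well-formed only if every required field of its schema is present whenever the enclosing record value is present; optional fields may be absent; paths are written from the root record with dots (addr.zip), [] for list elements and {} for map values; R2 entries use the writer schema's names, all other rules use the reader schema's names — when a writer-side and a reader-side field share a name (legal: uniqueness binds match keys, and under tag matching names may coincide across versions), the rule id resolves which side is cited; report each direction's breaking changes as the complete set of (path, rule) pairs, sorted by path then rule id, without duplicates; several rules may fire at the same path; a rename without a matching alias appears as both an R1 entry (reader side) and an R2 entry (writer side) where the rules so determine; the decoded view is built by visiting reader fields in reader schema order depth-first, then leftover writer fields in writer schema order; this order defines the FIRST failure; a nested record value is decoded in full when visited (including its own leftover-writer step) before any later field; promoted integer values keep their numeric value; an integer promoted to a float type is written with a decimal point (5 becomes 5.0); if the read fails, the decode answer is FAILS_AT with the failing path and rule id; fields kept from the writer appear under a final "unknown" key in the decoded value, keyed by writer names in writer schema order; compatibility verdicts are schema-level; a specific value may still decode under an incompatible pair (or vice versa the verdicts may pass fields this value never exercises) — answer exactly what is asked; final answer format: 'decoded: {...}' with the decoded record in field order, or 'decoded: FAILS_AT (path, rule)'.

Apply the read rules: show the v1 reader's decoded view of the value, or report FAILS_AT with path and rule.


decoded: {"tier": null, "geo": null, "balance": 1.5, "active": null, "zip": 40, "factor": null}

arrows below run writer -> reader for Event
decode walk for Event under reader schema v1:
  tier := null (absent, optional -> null)
  geo := null (absent, optional -> null)
  balance := 1.5
  active := null (absent, optional -> null)
  zip := 40
  factor := null (absent, optional -> null)
  => decoded: {"tier": null, "geo": null, "balance": 1.5, "active": null, "zip": 40, "factor": null}
the other Event changes do not affect what is asked:
  field zip in record Event: tag 1 changed to 4 -> inert under this dialect — no rule fires on Event and the result does not move
  added field signature to record Money: optional bytes, tag 9 (in v2 it sits last) -> inert under this dialect — no rule fires on Event and the result does not move
  added field score to record Money: required float64, tag 33, default -0.5 (in v2 it sits immediately before enabled) -> shifts the Event verdicts, not this decode
  field factor in record Event: type float32 changed to float64 (its default is dropped) -> shifts the Event verdicts, not this decode


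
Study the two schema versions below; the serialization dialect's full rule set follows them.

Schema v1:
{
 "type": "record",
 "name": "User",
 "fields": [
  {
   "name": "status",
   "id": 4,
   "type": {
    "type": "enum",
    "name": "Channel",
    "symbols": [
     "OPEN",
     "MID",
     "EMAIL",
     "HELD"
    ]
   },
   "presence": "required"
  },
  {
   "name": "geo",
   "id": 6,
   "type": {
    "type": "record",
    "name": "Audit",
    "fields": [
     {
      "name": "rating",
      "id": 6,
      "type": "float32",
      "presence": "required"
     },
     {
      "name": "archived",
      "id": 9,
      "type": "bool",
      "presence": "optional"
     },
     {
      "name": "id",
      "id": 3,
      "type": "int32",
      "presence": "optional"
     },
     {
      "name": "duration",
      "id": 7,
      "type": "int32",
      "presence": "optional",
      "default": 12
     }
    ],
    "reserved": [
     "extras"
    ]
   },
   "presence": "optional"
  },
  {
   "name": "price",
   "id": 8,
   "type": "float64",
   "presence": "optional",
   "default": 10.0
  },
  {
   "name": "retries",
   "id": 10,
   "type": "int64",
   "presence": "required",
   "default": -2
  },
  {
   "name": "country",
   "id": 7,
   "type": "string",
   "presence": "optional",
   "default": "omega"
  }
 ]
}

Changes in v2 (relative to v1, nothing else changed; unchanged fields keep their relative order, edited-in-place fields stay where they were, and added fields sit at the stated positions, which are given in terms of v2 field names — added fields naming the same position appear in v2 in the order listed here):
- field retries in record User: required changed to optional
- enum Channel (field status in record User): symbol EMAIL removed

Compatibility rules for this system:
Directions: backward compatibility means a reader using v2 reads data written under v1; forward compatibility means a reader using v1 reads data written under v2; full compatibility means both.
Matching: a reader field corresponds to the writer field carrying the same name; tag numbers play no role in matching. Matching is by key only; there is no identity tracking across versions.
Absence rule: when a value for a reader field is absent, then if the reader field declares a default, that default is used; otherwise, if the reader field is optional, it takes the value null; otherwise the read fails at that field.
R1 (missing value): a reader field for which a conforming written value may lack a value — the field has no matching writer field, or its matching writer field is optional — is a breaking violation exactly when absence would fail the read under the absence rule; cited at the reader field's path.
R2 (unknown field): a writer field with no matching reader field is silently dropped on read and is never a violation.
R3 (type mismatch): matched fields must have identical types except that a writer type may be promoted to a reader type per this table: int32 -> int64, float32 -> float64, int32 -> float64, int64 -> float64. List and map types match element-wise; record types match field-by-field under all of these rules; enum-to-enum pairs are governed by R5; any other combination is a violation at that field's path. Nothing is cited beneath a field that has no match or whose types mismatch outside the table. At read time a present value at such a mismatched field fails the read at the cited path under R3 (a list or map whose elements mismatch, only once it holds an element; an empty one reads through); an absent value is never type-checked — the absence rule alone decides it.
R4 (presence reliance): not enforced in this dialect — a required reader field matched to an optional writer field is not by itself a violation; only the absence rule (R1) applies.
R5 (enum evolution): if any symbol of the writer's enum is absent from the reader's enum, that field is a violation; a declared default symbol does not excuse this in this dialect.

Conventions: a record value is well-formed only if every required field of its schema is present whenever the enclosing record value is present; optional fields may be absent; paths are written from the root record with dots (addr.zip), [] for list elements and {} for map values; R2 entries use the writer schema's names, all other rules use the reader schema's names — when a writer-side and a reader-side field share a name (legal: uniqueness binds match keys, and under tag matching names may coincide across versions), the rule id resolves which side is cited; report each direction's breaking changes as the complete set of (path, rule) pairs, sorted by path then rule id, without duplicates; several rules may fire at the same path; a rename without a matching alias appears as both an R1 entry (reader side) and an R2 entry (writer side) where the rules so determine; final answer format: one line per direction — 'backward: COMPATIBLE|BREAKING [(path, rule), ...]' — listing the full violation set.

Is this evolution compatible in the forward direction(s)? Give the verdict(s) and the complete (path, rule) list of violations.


forward: COMPATIBLE []

arrows below run writer -> reader for User
forward on User — v1 reading data written by v2:
  status: paired with writer status (Channel -> Channel; writer required)
  geo: paired with writer geo (Audit -> Audit; writer optional)
  price: paired with writer price (float64 -> float64; writer optional)
  retries: paired with writer retries (int64 -> int64; writer optional)
  country: paired with writer country (string -> string; writer optional)
  geo.rating: paired with writer geo.rating (float32 -> float32; writer required)
  geo.archived: paired with writer geo.archived (bool -> bool; writer optional)
  geo.id: paired with writer geo.id (int32 -> int32; writer optional)
  geo.duration: paired with writer geo.duration (int32 -> int32; writer optional)
  nothing fires on User: forward is COMPATIBLE
remaining User differences; none change what is asked:
  field retries in record User: required changed to optional -> fires no rule on User, leaving the asked answer as it is
  enum Channel (field status in record User): symbol EMAIL removed -> affects backward compatibility only, which is not asked


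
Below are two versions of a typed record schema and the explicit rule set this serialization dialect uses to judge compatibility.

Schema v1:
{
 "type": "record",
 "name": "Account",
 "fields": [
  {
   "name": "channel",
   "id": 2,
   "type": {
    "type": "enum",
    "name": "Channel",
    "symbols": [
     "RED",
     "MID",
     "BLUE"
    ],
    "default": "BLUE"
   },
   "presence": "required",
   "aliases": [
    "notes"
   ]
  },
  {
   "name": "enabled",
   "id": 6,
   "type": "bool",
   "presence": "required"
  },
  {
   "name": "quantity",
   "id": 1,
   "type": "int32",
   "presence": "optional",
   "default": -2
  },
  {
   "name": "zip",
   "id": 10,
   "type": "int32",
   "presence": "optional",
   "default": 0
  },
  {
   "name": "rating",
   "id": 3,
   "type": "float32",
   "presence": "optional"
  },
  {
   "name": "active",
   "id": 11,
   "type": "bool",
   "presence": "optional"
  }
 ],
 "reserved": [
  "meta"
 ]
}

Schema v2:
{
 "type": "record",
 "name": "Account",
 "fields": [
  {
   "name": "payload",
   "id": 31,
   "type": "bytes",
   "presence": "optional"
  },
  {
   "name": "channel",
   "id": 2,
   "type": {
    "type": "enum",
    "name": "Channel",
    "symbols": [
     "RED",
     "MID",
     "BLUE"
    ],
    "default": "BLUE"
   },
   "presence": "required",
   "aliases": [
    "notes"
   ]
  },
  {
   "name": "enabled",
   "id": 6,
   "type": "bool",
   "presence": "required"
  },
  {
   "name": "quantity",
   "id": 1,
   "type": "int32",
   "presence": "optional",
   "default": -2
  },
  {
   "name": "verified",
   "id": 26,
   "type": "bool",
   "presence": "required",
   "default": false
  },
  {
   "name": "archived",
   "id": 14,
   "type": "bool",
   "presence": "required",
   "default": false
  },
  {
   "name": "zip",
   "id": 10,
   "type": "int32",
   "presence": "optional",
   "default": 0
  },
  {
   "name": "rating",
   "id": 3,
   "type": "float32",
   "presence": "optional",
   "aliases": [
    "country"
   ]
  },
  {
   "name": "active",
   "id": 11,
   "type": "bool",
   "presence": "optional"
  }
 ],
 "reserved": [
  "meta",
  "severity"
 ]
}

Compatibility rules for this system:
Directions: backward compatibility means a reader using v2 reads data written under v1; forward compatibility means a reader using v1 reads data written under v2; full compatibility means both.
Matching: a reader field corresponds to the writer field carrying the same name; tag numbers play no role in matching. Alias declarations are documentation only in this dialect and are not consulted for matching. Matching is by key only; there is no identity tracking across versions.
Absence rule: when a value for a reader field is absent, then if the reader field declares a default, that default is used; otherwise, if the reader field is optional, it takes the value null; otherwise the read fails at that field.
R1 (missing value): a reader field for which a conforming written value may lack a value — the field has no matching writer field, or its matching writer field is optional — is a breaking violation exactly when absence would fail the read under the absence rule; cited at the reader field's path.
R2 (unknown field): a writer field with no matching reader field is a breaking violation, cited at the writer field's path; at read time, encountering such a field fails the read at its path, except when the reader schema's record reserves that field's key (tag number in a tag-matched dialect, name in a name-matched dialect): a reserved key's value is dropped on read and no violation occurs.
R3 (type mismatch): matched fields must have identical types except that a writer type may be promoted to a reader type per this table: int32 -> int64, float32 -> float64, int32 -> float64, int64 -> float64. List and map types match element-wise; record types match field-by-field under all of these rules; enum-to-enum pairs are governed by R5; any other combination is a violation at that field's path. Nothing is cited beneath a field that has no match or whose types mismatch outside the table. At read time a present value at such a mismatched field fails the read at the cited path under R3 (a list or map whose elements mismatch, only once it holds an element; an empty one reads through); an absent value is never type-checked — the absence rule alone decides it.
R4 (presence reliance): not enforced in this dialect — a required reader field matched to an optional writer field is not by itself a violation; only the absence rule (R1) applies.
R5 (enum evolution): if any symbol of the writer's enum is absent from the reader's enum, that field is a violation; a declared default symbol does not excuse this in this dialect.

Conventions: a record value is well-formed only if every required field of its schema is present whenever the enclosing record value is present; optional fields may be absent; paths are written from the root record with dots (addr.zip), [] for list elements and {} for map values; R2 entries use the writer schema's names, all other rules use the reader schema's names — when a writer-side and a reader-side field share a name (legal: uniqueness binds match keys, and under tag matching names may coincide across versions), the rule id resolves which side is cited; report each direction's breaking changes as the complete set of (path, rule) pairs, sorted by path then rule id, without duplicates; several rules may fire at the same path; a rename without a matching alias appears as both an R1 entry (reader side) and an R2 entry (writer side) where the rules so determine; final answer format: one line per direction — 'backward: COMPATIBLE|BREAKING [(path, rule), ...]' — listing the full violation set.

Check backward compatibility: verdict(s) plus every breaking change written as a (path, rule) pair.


arrows below run writer -> reader for Account
backward analysis of Account with v2 as reader and v1 as writer:
  payload: no writer match
  channel: Channel -> Channel, writer required; from channel
  enabled: bool -> bool, writer required; from enabled
  quantity: int32 -> int32, writer optional; from quantity
  verified: no writer match
  archived: no writer match
  zip: int32 -> int32, writer optional; from zip
  rating: float32 -> float32, writer optional; from rating
  active: bool -> bool, writer optional; from active
  => no violations; backward on Account: COMPATIBLE
checking off the Account differences that do not matter here:
  added field archived to record Account: required bool, tag 14, default false (in v2 it sits immediately before zip) -> its effect on Account is confined to the forward direction, not asked
  added field payload to record Account: optional bytes, tag 31 (in v2 it sits immediately before channel) -> its effect on Account is confined to the forward direction, not asked
  added field verified to record Account: required bool, tag 26, default false (in v2 it sits immediately before zip) -> its effect on Account is confined to the forward direction, not asked

backward: COMPATIBLE []


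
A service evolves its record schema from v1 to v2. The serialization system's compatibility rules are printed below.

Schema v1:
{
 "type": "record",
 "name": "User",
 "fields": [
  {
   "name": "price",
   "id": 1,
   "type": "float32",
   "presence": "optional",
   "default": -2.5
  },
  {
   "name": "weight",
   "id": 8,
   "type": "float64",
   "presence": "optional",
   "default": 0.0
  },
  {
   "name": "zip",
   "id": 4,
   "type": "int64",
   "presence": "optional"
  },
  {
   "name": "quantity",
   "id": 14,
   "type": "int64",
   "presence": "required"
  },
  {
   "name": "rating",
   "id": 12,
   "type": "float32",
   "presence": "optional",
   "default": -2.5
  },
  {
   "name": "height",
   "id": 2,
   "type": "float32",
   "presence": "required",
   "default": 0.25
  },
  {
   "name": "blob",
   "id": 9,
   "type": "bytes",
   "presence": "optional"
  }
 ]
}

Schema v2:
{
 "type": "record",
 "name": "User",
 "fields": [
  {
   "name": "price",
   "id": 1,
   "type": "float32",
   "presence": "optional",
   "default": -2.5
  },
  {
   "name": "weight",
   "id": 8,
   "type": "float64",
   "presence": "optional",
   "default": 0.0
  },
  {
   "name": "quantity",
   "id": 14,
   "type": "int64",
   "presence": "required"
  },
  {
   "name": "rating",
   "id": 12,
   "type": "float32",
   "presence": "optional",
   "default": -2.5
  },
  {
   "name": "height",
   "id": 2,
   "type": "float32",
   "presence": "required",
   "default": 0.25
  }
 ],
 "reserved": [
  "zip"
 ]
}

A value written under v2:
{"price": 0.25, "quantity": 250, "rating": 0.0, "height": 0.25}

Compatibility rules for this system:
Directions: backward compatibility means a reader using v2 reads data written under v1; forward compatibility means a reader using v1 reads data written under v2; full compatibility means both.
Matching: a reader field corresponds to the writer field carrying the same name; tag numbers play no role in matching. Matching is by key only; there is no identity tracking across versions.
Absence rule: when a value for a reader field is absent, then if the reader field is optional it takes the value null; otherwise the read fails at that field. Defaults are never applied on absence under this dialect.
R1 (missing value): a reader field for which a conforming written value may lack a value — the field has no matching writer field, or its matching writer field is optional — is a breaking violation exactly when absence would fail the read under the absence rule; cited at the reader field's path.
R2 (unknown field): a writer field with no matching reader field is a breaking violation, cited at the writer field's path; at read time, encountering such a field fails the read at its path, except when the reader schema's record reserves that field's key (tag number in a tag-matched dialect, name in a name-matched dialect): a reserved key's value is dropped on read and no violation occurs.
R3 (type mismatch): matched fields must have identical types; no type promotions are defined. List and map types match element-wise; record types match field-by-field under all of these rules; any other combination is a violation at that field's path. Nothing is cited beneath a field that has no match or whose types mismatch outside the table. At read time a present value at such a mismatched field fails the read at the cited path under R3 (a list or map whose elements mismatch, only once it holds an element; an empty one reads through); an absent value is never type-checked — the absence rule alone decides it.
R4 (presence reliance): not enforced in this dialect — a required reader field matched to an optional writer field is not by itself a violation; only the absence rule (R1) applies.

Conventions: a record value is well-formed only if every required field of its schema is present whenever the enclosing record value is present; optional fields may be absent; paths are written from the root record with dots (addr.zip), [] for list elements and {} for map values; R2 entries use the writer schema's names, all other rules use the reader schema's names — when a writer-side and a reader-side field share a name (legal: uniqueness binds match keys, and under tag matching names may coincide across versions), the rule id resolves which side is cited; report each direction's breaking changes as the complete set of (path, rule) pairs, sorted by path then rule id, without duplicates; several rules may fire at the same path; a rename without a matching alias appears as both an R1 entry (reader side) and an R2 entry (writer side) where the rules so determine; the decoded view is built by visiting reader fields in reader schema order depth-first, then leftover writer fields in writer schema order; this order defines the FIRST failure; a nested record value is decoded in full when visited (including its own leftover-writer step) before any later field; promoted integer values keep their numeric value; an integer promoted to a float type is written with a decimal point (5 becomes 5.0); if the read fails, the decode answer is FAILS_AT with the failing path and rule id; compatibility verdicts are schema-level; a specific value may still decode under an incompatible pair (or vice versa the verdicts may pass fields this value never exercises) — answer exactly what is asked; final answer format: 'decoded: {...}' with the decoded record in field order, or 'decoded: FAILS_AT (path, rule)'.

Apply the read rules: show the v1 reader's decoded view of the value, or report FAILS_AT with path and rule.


in User below, arrows point writer -> reader
migrating the User value to v1:
  price := 0.25
  weight := null (absent, optional -> null)
  zip := null (absent, optional -> null)
  quantity := 250
  rating := 0.0
  height := 0.25
  blob := null (absent, optional -> null)
  => decoded: {"price": 0.25, "weight": null, "zip": null, "quantity": 250, "rating": 0.0, "height": 0.25, "blob": null}
ruling out the remaining User differences:
  removed field zip from record User (its key "zip" joins the reserved list) -> no rule fires on it and the decoded User view is identical with or without it
  removed field blob from record User -> changes User's schema-level verdicts only — the decode of this value is the same

decoded: {"price": 0.25, "weight": null, "zip": null, "quantity": 250, "rating": 0.0, "height": 0.25, "blob": null}


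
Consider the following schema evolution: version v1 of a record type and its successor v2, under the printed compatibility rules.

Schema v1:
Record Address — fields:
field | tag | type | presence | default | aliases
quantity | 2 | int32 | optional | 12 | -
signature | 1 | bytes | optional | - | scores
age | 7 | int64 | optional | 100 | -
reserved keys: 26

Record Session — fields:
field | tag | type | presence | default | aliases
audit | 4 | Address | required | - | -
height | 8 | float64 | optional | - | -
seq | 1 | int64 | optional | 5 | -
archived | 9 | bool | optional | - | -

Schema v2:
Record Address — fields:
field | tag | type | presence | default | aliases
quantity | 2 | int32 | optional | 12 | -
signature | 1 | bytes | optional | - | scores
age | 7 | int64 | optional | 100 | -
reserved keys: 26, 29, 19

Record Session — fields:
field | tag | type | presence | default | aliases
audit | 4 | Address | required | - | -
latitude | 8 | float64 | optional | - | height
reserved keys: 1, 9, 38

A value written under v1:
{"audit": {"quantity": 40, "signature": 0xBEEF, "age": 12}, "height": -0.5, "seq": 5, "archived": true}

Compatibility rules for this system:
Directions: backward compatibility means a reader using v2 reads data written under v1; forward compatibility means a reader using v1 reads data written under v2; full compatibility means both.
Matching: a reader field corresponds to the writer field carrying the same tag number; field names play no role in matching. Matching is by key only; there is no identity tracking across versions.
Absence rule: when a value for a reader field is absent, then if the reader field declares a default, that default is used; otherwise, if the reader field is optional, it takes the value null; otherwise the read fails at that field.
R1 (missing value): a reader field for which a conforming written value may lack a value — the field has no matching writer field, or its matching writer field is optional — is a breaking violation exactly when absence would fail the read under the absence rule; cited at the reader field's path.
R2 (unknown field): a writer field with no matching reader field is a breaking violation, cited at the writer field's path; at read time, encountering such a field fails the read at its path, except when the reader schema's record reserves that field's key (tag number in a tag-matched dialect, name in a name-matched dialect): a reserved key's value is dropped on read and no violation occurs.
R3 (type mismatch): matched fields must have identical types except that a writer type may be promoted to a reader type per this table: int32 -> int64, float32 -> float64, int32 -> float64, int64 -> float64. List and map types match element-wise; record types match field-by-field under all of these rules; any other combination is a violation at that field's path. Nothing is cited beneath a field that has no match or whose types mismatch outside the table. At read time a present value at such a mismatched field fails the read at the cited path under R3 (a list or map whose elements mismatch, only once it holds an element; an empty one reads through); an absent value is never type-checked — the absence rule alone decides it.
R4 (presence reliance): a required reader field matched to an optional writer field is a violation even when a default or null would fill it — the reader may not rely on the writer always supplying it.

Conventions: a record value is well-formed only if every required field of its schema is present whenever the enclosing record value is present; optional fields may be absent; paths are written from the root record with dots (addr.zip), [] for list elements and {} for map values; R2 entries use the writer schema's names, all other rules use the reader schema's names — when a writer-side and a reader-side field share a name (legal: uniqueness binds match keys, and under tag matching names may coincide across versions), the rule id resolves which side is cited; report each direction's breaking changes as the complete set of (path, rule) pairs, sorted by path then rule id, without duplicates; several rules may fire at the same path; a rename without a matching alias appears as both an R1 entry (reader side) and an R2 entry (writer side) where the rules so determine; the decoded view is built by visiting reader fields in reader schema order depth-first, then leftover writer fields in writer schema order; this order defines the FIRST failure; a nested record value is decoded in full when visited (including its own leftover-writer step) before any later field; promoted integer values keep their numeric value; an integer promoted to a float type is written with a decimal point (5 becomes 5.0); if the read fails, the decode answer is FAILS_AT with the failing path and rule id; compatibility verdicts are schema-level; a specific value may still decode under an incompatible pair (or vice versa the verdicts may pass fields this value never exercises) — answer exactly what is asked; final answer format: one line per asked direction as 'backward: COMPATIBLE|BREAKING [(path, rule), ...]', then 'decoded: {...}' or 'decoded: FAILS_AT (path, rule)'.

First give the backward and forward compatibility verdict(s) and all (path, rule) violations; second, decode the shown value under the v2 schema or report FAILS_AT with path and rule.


backward: COMPATIBLE []; forward: COMPATIBLE []; decoded: {"audit": {"quantity": 40, "signature": 0xBEEF, "age": 12}, "latitude": -0.5}

the writer's type comes first in each Session pair
backward analysis of Session with v2 as reader and v1 as writer:
  audit <- audit (Address -> Address, writer required)
  latitude <- height (float64 -> float64, writer optional)
  leftover writer field: seq
  leftover writer field: archived
  audit.quantity <- audit.quantity (int32 -> int32, writer optional)
  audit.signature <- audit.signature (bytes -> bytes, writer optional)
  audit.age <- audit.age (int64 -> int64, writer optional)
  nothing fires on Session: backward is COMPATIBLE
forward analysis of Session with v1 as reader and v2 as writer:
  audit <- audit (Address -> Address, writer required)
  height <- latitude (float64 -> float64, writer optional)
  no writer field matches reader seq
  no writer field matches reader archived
  audit.quantity <- audit.quantity (int32 -> int32, writer optional)
  audit.signature <- audit.signature (bytes -> bytes, writer optional)
  audit.age <- audit.age (int64 -> int64, writer optional)
  nothing fires on Session: forward is COMPATIBLE
decode walk for Session under reader schema v2:
  audit.quantity := 40
  audit.signature := 0xBEEF
  audit.age := 12
  latitude := -0.5 (from writer height)
  writer seq: reserved -> dropped
  writer archived: reserved -> dropped
  => decoded: {"audit": {"quantity": 40, "signature": 0xBEEF, "age": 12}, "latitude": -0.5}


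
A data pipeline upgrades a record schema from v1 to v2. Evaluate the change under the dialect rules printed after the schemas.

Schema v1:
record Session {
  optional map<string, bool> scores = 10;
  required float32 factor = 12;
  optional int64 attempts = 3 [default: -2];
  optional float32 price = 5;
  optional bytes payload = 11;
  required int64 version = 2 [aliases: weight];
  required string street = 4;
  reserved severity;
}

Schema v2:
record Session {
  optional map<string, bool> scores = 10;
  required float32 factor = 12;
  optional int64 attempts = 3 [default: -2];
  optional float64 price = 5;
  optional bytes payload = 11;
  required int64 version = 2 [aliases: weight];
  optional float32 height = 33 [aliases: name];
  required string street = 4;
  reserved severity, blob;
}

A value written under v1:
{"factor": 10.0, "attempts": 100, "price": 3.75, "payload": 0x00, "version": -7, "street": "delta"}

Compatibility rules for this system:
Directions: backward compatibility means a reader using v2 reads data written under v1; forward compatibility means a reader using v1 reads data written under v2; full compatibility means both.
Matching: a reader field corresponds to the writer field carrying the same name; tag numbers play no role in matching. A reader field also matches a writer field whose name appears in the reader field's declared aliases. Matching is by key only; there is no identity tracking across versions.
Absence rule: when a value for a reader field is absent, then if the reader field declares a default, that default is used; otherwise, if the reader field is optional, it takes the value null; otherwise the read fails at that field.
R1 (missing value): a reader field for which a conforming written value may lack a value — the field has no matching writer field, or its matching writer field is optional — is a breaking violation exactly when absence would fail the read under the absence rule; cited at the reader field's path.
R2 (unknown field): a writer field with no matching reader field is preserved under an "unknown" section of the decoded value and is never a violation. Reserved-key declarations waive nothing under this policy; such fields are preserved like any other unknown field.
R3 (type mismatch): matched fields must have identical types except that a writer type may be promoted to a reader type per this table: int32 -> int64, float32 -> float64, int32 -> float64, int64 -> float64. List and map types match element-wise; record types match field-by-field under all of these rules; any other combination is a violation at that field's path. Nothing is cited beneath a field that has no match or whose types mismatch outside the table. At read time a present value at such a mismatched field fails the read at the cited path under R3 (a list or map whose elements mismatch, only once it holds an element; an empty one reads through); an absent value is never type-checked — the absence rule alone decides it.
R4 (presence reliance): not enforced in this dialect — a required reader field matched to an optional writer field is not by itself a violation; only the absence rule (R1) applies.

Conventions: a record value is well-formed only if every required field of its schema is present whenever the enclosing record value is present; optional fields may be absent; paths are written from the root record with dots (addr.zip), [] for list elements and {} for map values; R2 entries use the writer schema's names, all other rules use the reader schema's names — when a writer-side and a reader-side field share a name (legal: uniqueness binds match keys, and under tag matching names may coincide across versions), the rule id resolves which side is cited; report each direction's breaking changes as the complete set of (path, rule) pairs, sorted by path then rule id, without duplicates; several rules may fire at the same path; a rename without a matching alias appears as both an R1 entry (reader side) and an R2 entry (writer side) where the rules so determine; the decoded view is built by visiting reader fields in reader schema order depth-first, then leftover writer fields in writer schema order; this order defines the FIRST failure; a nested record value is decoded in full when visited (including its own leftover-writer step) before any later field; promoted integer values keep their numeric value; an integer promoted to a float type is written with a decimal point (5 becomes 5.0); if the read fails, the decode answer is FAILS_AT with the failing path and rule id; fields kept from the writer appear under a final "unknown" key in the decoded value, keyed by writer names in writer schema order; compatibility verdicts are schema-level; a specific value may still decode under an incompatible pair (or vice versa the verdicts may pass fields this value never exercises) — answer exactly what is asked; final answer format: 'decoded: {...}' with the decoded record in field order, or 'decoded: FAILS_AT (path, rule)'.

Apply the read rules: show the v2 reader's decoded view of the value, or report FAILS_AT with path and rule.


decoded: {"scores": null, "factor": 10.0, "attempts": 100, "price": 3.75, "payload": 0x00, "version": -7, "height": null, "street": "delta"}

arrows below run writer -> reader for Session
decode (reader v2):
  scores := null (missing; optional => null)
  factor := 10.0
  attempts := 100
  price := 3.75 (float32 -> float64)
  payload := 0x00
  version := -7
  height := null (missing; optional => null)
  street := "delta"
  => decoded: {"scores": null, "factor": 10.0, "attempts": 100, "price": 3.75, "payload": 0x00, "version": -7, "height": null, "street": "delta"}
ruling out the remaining Session differences:
  field price in record Session: type float32 changed to float64 -> matters for Session compatibility verdicts, not for this value's decode


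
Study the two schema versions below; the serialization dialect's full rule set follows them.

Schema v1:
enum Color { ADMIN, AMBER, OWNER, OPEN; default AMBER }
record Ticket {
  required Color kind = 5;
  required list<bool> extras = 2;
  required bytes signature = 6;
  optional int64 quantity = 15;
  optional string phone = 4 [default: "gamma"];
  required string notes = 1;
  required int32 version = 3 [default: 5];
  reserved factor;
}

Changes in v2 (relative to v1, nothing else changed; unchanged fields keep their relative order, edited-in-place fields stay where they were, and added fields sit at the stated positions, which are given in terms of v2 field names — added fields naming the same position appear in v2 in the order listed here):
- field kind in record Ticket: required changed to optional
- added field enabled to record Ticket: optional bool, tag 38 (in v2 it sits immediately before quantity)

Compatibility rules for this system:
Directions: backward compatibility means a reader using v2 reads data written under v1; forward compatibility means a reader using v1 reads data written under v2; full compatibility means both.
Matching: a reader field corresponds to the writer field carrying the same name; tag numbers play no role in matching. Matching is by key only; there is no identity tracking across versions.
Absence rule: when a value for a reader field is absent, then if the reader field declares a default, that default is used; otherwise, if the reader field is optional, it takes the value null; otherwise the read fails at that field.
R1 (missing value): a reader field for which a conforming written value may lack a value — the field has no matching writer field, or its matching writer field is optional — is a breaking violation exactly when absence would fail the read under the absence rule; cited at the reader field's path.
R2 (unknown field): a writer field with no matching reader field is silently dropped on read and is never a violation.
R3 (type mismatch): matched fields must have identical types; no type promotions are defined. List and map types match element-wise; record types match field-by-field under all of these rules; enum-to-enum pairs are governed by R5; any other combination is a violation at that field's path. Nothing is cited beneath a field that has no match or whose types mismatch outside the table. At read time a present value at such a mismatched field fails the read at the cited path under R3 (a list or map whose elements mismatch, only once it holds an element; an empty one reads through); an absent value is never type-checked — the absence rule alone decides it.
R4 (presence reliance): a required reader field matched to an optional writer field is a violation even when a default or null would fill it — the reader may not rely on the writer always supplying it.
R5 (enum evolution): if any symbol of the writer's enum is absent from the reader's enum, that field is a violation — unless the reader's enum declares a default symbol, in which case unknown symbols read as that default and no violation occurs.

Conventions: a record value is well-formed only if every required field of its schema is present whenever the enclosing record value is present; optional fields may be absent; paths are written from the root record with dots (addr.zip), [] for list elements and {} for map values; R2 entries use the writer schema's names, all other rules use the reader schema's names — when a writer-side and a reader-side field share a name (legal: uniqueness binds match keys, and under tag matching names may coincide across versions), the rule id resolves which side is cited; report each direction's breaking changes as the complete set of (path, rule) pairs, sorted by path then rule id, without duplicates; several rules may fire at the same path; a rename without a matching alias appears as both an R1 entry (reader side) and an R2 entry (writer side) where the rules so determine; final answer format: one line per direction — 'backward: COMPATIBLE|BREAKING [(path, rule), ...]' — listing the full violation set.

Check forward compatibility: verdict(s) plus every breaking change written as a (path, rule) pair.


arrows below run writer -> reader for Ticket
forward pass over Ticket, reader schema v1, writer schema v2:
  Color -> Color, writer optional: kind aligns to kind
  list<bool> -> list<bool>, writer required: extras aligns to extras
  bytes -> bytes, writer required: signature aligns to signature
  int64 -> int64, writer optional: quantity aligns to quantity
  string -> string, writer optional: phone aligns to phone
  string -> string, writer required: notes aligns to notes
  int32 -> int32, writer required: version aligns to version
  enabled (writer side), unknown to reader
  rule R1 violated at kind
  rule R4 violated at kind
  => forward verdict for Ticket: BREAKING, 2 violation(s)
checking off the Ticket differences that do not matter here:
  added field enabled to record Ticket: optional bool, tag 38 (in v2 it sits immediately before quantity) -> fires no rule on Ticket, leaving the asked answer as it is

forward: BREAKING [(kind, R1), (kind, R4)]
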